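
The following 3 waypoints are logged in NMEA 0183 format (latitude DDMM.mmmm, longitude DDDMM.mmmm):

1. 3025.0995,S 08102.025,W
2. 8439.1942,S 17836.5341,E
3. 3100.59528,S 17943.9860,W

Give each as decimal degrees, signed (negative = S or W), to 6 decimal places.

1. -30.418325, -81.033750
2. -84.653237, 178.608902
3. -31.009921, -179.733100

Point 1:
  Lat: split at 2 digits → 30° and 25.0995′; 30 + 25.0995/60 = 30.4183250
  hemisphere S, so the sign is −
  Longitude: degrees = first 3 digits = 81, minutes = 2.025; 81 + 2.025/60 = 81.0337500
  W → negative
Point 2:
  Latitude: degrees = first 2 digits = 84, minutes = 39.1942; 84 + 39.1942/60 = 84.6532367
  hemisphere S, so the sign is −
  λ: split at 3 digits → 178° and 36.5341′; 178 + 36.5341/60 = 178.6089017
  E ⇒ keep positive
Point 3:
  φ: degrees = first 2 digits = 31, minutes = 0.59528; 31 + 0.59528/60 = 31.0099213
  S ⇒ negate
  Lon: split at 3 digits → 179° and 43.986′; 179 + 43.986/60 = 179.7331000
  W ⇒ negate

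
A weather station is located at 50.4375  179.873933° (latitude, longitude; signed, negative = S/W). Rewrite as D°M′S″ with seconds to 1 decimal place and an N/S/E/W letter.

50°26′15.0″ N, 179°52′26.2″ E

Lat: whole degrees 50; 26.25000′ → 26′ and 15.000″
Longitude: 0.873933° → 52.43598′; 0.43598 × 60 = 26.159″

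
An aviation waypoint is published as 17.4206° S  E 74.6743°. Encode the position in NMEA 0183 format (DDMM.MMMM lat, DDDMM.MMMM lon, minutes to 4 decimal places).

Latitude: minutes = (17.420600 − 17) × 60 = 25.236000
λ: minutes = (74.674300 − 74) × 60 = 40.458000

1725.2360,S / 07440.4580,E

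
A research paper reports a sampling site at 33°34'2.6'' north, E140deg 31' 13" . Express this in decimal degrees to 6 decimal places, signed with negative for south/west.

Latitude: 33 + 34/60 + 2.6/3600 = 33.5673889
N → positive
λ: 140° + 31/60 + 13/3600 = 140 + 0.516667 + 0.003611 = 140.5202778
E ⇒ keep positive

33.567389, 140.520278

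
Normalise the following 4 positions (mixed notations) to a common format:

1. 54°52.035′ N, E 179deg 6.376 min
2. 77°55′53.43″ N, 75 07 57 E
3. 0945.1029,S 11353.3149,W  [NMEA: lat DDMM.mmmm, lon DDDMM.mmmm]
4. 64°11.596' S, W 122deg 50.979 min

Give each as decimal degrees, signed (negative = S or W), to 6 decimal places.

Point 1:
  Latitude: 54 + 52.035/60 = 54.8672500
  N ⇒ keep positive
  Lon: 179 + 6.376/60 = 179.1062667
  E → positive
Point 2:
  φ: 55′ + 53.43″ = 55.89050′; 77 + 55.89050/60 = 77.9315083
  N ⇒ keep positive
  λ: 7′ + 57″ = 7.95000′; 75 + 7.95000/60 = 75.1325000
  E ⇒ keep positive
Point 3:
  φ: split at 2 digits → 09° and 45.1029′; 9 + 45.1029/60 = 9.7517150
  S ⇒ negate
  Longitude: split at 3 digits → 113° and 53.3149′; 113 + 53.3149/60 = 113.8885817
  hemisphere W, so the sign is −
Point 4:
  φ: 11.596′ = 0.193267°; total 64.1932667
  hemisphere S, so the sign is −
  Longitude: 50.979′ = 0.849650°; total 122.8496500
  W ⇒ negate

1. 54.867250, 179.106267
2. 77.931508, 75.132500
3. -9.751715, -113.888582
4. -64.193267, -122.849650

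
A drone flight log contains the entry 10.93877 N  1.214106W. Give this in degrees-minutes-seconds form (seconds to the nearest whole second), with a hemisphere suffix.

10°56′20″ N, 1°12′51″ W

Latitude: 0.938770 × 60 = 56.32620′ → 56′, remainder × 60 = 19.57″
λ: 0.214106 × 60 = 12.84636′ → 12′, remainder × 60 = 50.78″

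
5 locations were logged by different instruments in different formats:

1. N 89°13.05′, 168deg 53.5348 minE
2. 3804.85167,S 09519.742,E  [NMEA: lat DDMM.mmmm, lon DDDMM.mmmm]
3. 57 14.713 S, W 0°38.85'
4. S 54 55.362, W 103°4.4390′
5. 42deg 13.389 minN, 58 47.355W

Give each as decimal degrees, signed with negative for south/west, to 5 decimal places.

Point 1:
  Latitude: 13.05′ = 0.217500°; total 89.217500
  N → positive
  λ: 53.5348′ = 0.892247°; total 168.892247
  E → positive
Point 2:
  Latitude: degrees = first 2 digits = 38, minutes = 4.85167; 38 + 4.85167/60 = 38.080861
  S → negative
  λ: split at 3 digits → 095° and 19.742′; 95 + 19.742/60 = 95.329033
  E → positive
Point 3:
  φ: 57 + 14.713/60 = 57.245217
  S ⇒ negate
  λ: 38.85′ = 0.647500°; total 0.647500
  hemisphere W, so the sign is −
Point 4:
  Lat: 54 + 55.362/60 = 54.922700
  hemisphere S, so the sign is −
  λ: 103 + 4.439/60 = 103.073983
  W → negative
Point 5:
  Latitude: 13.389′ = 0.223150°; total 42.223150
  N ⇒ keep positive
  Longitude: 47.355′ = 0.789250°; total 58.789250
  hemisphere W, so the sign is −

1. 89.21750, 168.89225
2. -38.08086, 95.32903
3. -57.24522, -0.64750
4. -54.92270, -103.07398
5. 42.22315, -58.78925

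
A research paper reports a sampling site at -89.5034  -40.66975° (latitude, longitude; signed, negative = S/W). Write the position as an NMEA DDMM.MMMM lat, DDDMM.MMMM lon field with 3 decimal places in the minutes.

8930.204,S / 04040.185,W

Latitude is negative → S; |value| = 89.503400
Latitude: fractional part 0.503400 → 30.20400 minutes
Longitude is negative → W; |value| = 40.669750
λ: 40° + 0.669750 × 60 = 40° 40.18500′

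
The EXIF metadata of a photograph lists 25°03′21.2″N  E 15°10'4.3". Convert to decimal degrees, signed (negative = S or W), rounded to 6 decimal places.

25.055889, 15.167861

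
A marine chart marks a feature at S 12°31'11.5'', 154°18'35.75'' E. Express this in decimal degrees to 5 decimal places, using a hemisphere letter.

12.51986° S, 154.30993° E

φ: 12° + 31/60 + 11.5/3600 = 12 + 0.516667 + 0.003194 = 12.519861
λ: 18′ + 35.75″ = 18.59583′; 154 + 18.59583/60 = 154.309931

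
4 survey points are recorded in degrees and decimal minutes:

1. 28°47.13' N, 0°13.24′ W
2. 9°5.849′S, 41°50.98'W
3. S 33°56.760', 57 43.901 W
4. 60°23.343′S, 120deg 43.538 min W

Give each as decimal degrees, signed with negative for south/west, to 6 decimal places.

1. 28.785500, -0.220667
2. -9.097483, -41.849667
3. -33.946000, -57.731683
4. -60.389050, -120.725633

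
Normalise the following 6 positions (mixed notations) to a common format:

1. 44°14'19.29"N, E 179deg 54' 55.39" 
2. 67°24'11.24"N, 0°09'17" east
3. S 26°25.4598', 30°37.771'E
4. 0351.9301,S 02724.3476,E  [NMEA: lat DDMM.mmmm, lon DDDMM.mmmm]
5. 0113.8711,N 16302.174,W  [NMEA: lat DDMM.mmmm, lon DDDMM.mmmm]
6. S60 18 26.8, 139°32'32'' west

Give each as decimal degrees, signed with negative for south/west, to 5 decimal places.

1. 44.23869, 179.91539
2. 67.40312, 0.15472
3. -26.42433, 30.62952
4. -3.86550, 27.40579
5. 1.23119, -163.03623
6. -60.30744, -139.54222

Point 1:
  Lat: 44° + 14/60 + 19.29/3600 = 44 + 0.233333 + 0.005358 = 44.238692
  N → positive
  λ: 179° + 54/60 + 55.39/3600 = 179 + 0.900000 + 0.015386 = 179.915386
  E ⇒ keep positive
Point 2:
  φ: 24′ + 11.24″ = 24.18733′; 67 + 24.18733/60 = 67.403122
  N ⇒ keep positive
  Lon: 0° + 9/60 + 17/3600 = 0 + 0.150000 + 0.004722 = 0.154722
  E ⇒ keep positive
Point 3:
  φ: 26 + 25.4598/60 = 26.424330
  S ⇒ negate
  Longitude: 30 + 37.771/60 = 30.629517
  E → positive
Point 4:
  Lat: split at 2 digits → 03° and 51.9301′; 3 + 51.9301/60 = 3.865502
  S → negative
  Longitude: degrees = first 3 digits = 27, minutes = 24.3476; 27 + 24.3476/60 = 27.405793
  E → positive
Point 5:
  Lat: split at 2 digits → 01° and 13.8711′; 1 + 13.8711/60 = 1.231185
  N ⇒ keep positive
  λ: degrees = first 3 digits = 163, minutes = 2.174; 163 + 2.174/60 = 163.036233
  hemisphere W, so the sign is −
Point 6:
  Latitude: 18′ + 26.8″ = 18.44667′; 60 + 18.44667/60 = 60.307444
  S ⇒ negate
  Lon: 139° + 32/60 + 32/3600 = 139 + 0.533333 + 0.008889 = 139.542222
  W → negative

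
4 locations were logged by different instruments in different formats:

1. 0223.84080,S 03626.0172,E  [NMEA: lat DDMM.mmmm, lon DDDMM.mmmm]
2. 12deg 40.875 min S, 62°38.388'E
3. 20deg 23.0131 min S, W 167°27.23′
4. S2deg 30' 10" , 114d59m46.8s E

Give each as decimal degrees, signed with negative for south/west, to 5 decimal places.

Point 1:
  Latitude: degrees = first 2 digits = 2, minutes = 23.8408; 2 + 23.8408/60 = 2.397347
  S ⇒ negate
  λ: degrees = first 3 digits = 36, minutes = 26.0172; 36 + 26.0172/60 = 36.433620
  E ⇒ keep positive
Point 2:
  Lat: 40.875′ = 0.681250°; total 12.681250
  S ⇒ negate
  λ: 38.388′ = 0.639800°; total 62.639800
  E ⇒ keep positive
Point 3:
  Latitude: 23.0131′ = 0.383552°; total 20.383552
  hemisphere S, so the sign is −
  Longitude: 27.23′ = 0.453833°; total 167.453833
  W → negative
Point 4:
  Lat: 2 + 30/60 + 10/3600 = 2.502778
  S ⇒ negate
  Longitude: 114° + 59/60 + 46.8/3600 = 114 + 0.983333 + 0.013000 = 114.996333
  E → positive

1. -2.39735, 36.43362
2. -12.68125, 62.63980
3. -20.38355, -167.45383
4. -2.50278, 114.99633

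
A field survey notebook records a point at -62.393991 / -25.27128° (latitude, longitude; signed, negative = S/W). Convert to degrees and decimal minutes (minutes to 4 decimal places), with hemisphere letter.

Latitude is negative → S; |value| = 62.393991
φ: minutes = (62.393991 − 62) × 60 = 23.639460
Longitude is negative → W; |value| = 25.271280
Lon: 25° + 0.271280 × 60 = 25° 16.276800′

62° 23.6395′ S, 25° 16.2768′ W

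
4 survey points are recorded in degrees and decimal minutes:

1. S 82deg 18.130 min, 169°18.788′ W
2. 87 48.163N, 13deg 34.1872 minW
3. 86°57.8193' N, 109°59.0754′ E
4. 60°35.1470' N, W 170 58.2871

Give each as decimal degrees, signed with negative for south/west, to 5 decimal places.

Point 1:
  φ: 18.13′ = 0.302167°; total 82.302167
  S → negative
  λ: 18.788′ = 0.313133°; total 169.313133
  hemisphere W, so the sign is −
Point 2:
  Latitude: 87 + 48.163/60 = 87.802717
  N ⇒ keep positive
  λ: 13 + 34.1872/60 = 13.569787
  hemisphere W, so the sign is −
Point 3:
  Lat: 57.8193′ = 0.963655°; total 86.963655
  N ⇒ keep positive
  Longitude: 59.0754′ = 0.984590°; total 109.984590
  E → positive
Point 4:
  φ: 60 + 35.147/60 = 60.585783
  N → positive
  Longitude: 58.2871′ = 0.971452°; total 170.971452
  hemisphere W, so the sign is −

1. -82.30217, -169.31313
2. 87.80272, -13.56979
3. 86.96366, 109.98459
4. 60.58578, -170.97145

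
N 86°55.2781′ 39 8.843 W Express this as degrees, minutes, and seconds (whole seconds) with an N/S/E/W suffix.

86°55′17″ N, 39°08′51″ W

Latitude: fractional minutes 0.27810 × 60 = 16.69″
Lon: 8.84300′ → 8′ and 0.84300 × 60 = 50.58″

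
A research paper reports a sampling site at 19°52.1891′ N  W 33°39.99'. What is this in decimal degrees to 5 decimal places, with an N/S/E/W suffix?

19.86982° N, 33.66650° W

Latitude: 52.1891′ = 0.869818°; total 19.869818
λ: 39.99′ = 0.666500°; total 33.666500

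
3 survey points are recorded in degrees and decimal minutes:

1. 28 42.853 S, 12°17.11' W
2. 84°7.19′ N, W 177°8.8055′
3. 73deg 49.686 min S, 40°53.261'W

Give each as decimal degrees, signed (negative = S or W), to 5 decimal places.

1. -28.71422, -12.28517
2. 84.11983, -177.14676
3. -73.82810, -40.88768

Point 1:
  φ: 28 + 42.853/60 = 28.714217
  S ⇒ negate
  Lon: 12 + 17.11/60 = 12.285167
  W ⇒ negate
Point 2:
  Lat: 84 + 7.19/60 = 84.119833
  N → positive
  Longitude: 8.8055′ = 0.146758°; total 177.146758
  W ⇒ negate
Point 3:
  φ: 49.686′ = 0.828100°; total 73.828100
  S ⇒ negate
  Lon: 40 + 53.261/60 = 40.887683
  W ⇒ negate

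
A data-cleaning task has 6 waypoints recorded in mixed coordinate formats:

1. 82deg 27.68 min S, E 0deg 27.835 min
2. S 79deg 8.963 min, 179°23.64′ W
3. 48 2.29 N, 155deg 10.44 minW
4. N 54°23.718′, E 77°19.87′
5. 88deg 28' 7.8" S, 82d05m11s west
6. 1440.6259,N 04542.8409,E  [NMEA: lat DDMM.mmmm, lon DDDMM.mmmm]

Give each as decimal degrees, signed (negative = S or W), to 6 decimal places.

1. -82.461333, 0.463917
2. -79.149383, -179.394000
3. 48.038167, -155.174000
4. 54.395300, 77.331167
5. -88.468833, -82.086389
6. 14.677098, 45.714015

Point 1:
  Lat: 27.68′ = 0.461333°; total 82.4613333
  hemisphere S, so the sign is −
  Lon: 27.835′ = 0.463917°; total 0.4639167
  E ⇒ keep positive
Point 2:
  Lat: 79 + 8.963/60 = 79.1493833
  hemisphere S, so the sign is −
  λ: 23.64′ = 0.394000°; total 179.3940000
  hemisphere W, so the sign is −
Point 3:
  Lat: 48 + 2.29/60 = 48.0381667
  N ⇒ keep positive
  λ: 10.44′ = 0.174000°; total 155.1740000
  hemisphere W, so the sign is −
Point 4:
  Latitude: 54 + 23.718/60 = 54.3953000
  N → positive
  λ: 19.87′ = 0.331167°; total 77.3311667
  E ⇒ keep positive
Point 5:
  Lat: 88 + 28/60 + 7.8/3600 = 88.4688333
  hemisphere S, so the sign is −
  λ: 82° + 5/60 + 11/3600 = 82 + 0.083333 + 0.003056 = 82.0863889
  hemisphere W, so the sign is −
Point 6:
  φ: degrees = first 2 digits = 14, minutes = 40.6259; 14 + 40.6259/60 = 14.6770983
  N → positive
  Longitude: degrees = first 3 digits = 45, minutes = 42.8409; 45 + 42.8409/60 = 45.7140150
  E → positive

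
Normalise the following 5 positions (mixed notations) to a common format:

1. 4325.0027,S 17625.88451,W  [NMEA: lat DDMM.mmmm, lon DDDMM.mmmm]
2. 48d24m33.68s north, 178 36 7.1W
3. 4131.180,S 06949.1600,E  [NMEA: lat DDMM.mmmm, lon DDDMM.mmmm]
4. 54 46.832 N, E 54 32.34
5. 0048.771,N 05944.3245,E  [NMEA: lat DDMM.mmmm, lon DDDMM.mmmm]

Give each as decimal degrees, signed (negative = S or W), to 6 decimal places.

1. -43.416712, -176.431409
2. 48.409356, -178.601972
3. -41.519667, 69.819333
4. 54.780533, 54.539000
5. 0.812850, 59.738742

Point 1:
  φ: degrees = first 2 digits = 43, minutes = 25.0027; 43 + 25.0027/60 = 43.4167117
  S → negative
  Longitude: degrees = first 3 digits = 176, minutes = 25.88451; 176 + 25.88451/60 = 176.4314085
  W ⇒ negate
Point 2:
  φ: 48° + 24/60 + 33.68/3600 = 48 + 0.400000 + 0.009356 = 48.4093556
  N ⇒ keep positive
  Lon: 178 + 36/60 + 7.1/3600 = 178.6019722
  W ⇒ negate
Point 3:
  φ: degrees = first 2 digits = 41, minutes = 31.18; 41 + 31.18/60 = 41.5196667
  S → negative
  Longitude: degrees = first 3 digits = 69, minutes = 49.16; 69 + 49.16/60 = 69.8193333
  E → positive
Point 4:
  Lat: 46.832′ = 0.780533°; total 54.7805333
  N ⇒ keep positive
  Longitude: 54 + 32.34/60 = 54.5390000
  E ⇒ keep positive
Point 5:
  φ: split at 2 digits → 00° and 48.771′; 0 + 48.771/60 = 0.8128500
  N ⇒ keep positive
  Longitude: split at 3 digits → 059° and 44.3245′; 59 + 44.3245/60 = 59.7387417
  E ⇒ keep positive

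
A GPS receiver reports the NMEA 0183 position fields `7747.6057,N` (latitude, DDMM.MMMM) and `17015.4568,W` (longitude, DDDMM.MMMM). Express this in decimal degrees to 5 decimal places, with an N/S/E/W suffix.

φ: degrees = first 2 digits = 77, minutes = 47.6057; 77 + 47.6057/60 = 77.793428
Longitude: degrees = first 3 digits = 170, minutes = 15.4568; 170 + 15.4568/60 = 170.257613

77.79343° N, 170.25761° W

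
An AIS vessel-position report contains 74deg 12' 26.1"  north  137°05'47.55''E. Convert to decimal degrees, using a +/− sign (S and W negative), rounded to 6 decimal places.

74.207250, 137.096542

Lat: 12′ + 26.1″ = 12.43500′; 74 + 12.43500/60 = 74.2072500
N → positive
Lon: 137° + 5/60 + 47.55/3600 = 137 + 0.083333 + 0.013208 = 137.0965417
E → positive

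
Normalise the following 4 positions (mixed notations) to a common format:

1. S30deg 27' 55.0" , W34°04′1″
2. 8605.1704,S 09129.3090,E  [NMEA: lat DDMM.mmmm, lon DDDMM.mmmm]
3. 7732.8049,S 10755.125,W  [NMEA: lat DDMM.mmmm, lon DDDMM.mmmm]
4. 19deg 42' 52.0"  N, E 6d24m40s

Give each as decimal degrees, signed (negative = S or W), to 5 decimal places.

Point 1:
  φ: 27′ + 55″ = 27.91667′; 30 + 27.91667/60 = 30.465278
  S ⇒ negate
  Lon: 34° + 4/60 + 1/3600 = 34 + 0.066667 + 0.000278 = 34.066944
  W ⇒ negate
Point 2:
  Lat: split at 2 digits → 86° and 5.1704′; 86 + 5.1704/60 = 86.086173
  hemisphere S, so the sign is −
  Longitude: degrees = first 3 digits = 91, minutes = 29.309; 91 + 29.309/60 = 91.488483
  E ⇒ keep positive
Point 3:
  Lat: split at 2 digits → 77° and 32.8049′; 77 + 32.8049/60 = 77.546748
  S ⇒ negate
  λ: split at 3 digits → 107° and 55.125′; 107 + 55.125/60 = 107.918750
  W → negative
Point 4:
  Lat: 19° + 42/60 + 52/3600 = 19 + 0.700000 + 0.014444 = 19.714444
  N → positive
  Longitude: 6° + 24/60 + 40/3600 = 6 + 0.400000 + 0.011111 = 6.411111
  E ⇒ keep positive

1. -30.46528, -34.06694
2. -86.08617, 91.48848
3. -77.54675, -107.91875
4. 19.71444, 6.41111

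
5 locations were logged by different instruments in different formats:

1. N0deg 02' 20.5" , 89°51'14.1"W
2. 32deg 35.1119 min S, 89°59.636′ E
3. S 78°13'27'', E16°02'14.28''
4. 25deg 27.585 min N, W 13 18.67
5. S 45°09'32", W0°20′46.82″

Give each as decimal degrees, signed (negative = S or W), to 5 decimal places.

1. 0.03903, -89.85392
2. -32.58520, 89.99393
3. -78.22417, 16.03730
4. 25.45975, -13.31117
5. -45.15889, -0.34634

Point 1:
  Lat: 0° + 2/60 + 20.5/3600 = 0 + 0.033333 + 0.005694 = 0.039028
  N ⇒ keep positive
  Lon: 89 + 51/60 + 14.1/3600 = 89.853917
  hemisphere W, so the sign is −
Point 2:
  φ: 32 + 35.1119/60 = 32.585198
  S → negative
  Longitude: 89 + 59.636/60 = 89.993933
  E → positive
Point 3:
  φ: 78° + 13/60 + 27/3600 = 78 + 0.216667 + 0.007500 = 78.224167
  S ⇒ negate
  Lon: 2′ + 14.28″ = 2.23800′; 16 + 2.23800/60 = 16.037300
  E ⇒ keep positive
Point 4:
  Lat: 25 + 27.585/60 = 25.459750
  N → positive
  Lon: 13 + 18.67/60 = 13.311167
  hemisphere W, so the sign is −
Point 5:
  Latitude: 45° + 9/60 + 32/3600 = 45 + 0.150000 + 0.008889 = 45.158889
  hemisphere S, so the sign is −
  λ: 20′ + 46.82″ = 20.78033′; 0 + 20.78033/60 = 0.346339
  W ⇒ negate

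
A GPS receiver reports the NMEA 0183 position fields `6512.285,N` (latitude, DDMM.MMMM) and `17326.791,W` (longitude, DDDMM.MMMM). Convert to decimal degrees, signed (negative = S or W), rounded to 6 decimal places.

65.204750, -173.446517

Latitude: degrees = first 2 digits = 65, minutes = 12.285; 65 + 12.285/60 = 65.2047500
N → positive
Longitude: split at 3 digits → 173° and 26.791′; 173 + 26.791/60 = 173.4465167
W ⇒ negate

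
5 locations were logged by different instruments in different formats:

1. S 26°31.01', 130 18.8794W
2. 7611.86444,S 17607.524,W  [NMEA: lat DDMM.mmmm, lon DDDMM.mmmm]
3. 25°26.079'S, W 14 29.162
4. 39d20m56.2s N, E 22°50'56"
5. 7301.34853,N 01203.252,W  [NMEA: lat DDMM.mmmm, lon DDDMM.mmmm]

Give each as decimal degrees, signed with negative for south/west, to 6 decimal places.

Point 1:
  Latitude: 26 + 31.01/60 = 26.5168333
  S ⇒ negate
  Longitude: 18.8794′ = 0.314657°; total 130.3146567
  W → negative
Point 2:
  Latitude: split at 2 digits → 76° and 11.86444′; 76 + 11.86444/60 = 76.1977407
  S → negative
  Longitude: split at 3 digits → 176° and 7.524′; 176 + 7.524/60 = 176.1254000
  hemisphere W, so the sign is −
Point 3:
  Lat: 26.079′ = 0.434650°; total 25.4346500
  S → negative
  Lon: 29.162′ = 0.486033°; total 14.4860333
  W → negative
Point 4:
  φ: 39° + 20/60 + 56.2/3600 = 39 + 0.333333 + 0.015611 = 39.3489444
  N → positive
  λ: 50′ + 56″ = 50.93333′; 22 + 50.93333/60 = 22.8488889
  E ⇒ keep positive
Point 5:
  Latitude: degrees = first 2 digits = 73, minutes = 1.34853; 73 + 1.34853/60 = 73.0224755
  N ⇒ keep positive
  Lon: degrees = first 3 digits = 12, minutes = 3.252; 12 + 3.252/60 = 12.0542000
  W → negative

1. -26.516833, -130.314657
2. -76.197741, -176.125400
3. -25.434650, -14.486033
4. 39.348944, 22.848889
5. 73.022476, -12.054200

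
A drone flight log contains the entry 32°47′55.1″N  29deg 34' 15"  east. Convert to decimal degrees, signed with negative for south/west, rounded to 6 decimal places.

Lat: 47′ + 55.1″ = 47.91833′; 32 + 47.91833/60 = 32.7986389
N ⇒ keep positive
Longitude: 29 + 34/60 + 15/3600 = 29.5708333
E ⇒ keep positive

32.798639, 29.570833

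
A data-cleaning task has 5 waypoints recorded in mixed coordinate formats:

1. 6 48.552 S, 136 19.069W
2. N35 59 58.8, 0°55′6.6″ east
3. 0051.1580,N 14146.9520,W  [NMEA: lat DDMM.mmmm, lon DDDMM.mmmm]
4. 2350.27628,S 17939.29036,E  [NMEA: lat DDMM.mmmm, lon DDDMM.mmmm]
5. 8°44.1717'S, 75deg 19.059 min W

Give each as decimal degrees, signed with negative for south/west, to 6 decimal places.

Point 1:
  φ: 48.552′ = 0.809200°; total 6.8092000
  S ⇒ negate
  λ: 19.069′ = 0.317817°; total 136.3178167
  hemisphere W, so the sign is −
Point 2:
  Lat: 59′ + 58.8″ = 59.98000′; 35 + 59.98000/60 = 35.9996667
  N ⇒ keep positive
  Lon: 0° + 55/60 + 6.6/3600 = 0 + 0.916667 + 0.001833 = 0.9185000
  E → positive
Point 3:
  Lat: split at 2 digits → 00° and 51.158′; 0 + 51.158/60 = 0.8526333
  N → positive
  λ: degrees = first 3 digits = 141, minutes = 46.952; 141 + 46.952/60 = 141.7825333
  W → negative
Point 4:
  φ: degrees = first 2 digits = 23, minutes = 50.27628; 23 + 50.27628/60 = 23.8379380
  S → negative
  λ: split at 3 digits → 179° and 39.29036′; 179 + 39.29036/60 = 179.6548393
  E → positive
Point 5:
  Latitude: 44.1717′ = 0.736195°; total 8.7361950
  S → negative
  Lon: 19.059′ = 0.317650°; total 75.3176500
  W → negative

1. -6.809200, -136.317817
2. 35.999667, 0.918500
3. 0.852633, -141.782533
4. -23.837938, 179.654839
5. -8.736195, -75.317650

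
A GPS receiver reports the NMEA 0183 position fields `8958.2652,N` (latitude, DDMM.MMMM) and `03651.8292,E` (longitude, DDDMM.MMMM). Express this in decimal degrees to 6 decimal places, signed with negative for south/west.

89.971087, 36.863820

Lat: degrees = first 2 digits = 89, minutes = 58.2652; 89 + 58.2652/60 = 89.9710867
N ⇒ keep positive
Longitude: split at 3 digits → 036° and 51.8292′; 36 + 51.8292/60 = 36.8638200
E → positive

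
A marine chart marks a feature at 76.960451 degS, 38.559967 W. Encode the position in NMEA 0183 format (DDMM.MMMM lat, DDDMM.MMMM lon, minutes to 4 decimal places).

Latitude: minutes = (76.960451 − 76) × 60 = 57.627060
λ: 38° + 0.559967 × 60 = 38° 33.598020′

7657.6271,S / 03833.5980,W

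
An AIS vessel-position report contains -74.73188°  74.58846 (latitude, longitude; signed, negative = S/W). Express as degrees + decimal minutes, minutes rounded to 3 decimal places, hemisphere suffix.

74° 43.913′ S, 74° 35.308′ E

Latitude is negative → S; |value| = 74.731880
φ: fractional part 0.731880 → 43.91280 minutes
λ: 74° + 0.588460 × 60 = 74° 35.30760′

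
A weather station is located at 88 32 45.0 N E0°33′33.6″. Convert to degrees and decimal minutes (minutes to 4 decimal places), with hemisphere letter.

88° 32.7500′ N, 0° 33.5600′ E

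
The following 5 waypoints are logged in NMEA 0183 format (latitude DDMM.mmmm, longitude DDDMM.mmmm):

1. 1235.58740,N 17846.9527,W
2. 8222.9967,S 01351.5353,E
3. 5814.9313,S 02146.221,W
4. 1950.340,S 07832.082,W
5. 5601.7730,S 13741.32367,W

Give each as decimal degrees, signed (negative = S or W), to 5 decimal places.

Point 1:
  φ: split at 2 digits → 12° and 35.5874′; 12 + 35.5874/60 = 12.593123
  N → positive
  Lon: split at 3 digits → 178° and 46.9527′; 178 + 46.9527/60 = 178.782545
  W ⇒ negate
Point 2:
  Lat: split at 2 digits → 82° and 22.9967′; 82 + 22.9967/60 = 82.383278
  S ⇒ negate
  λ: split at 3 digits → 013° and 51.5353′; 13 + 51.5353/60 = 13.858922
  E ⇒ keep positive
Point 3:
  φ: degrees = first 2 digits = 58, minutes = 14.9313; 58 + 14.9313/60 = 58.248855
  hemisphere S, so the sign is −
  λ: split at 3 digits → 021° and 46.221′; 21 + 46.221/60 = 21.770350
  W ⇒ negate
Point 4:
  φ: split at 2 digits → 19° and 50.34′; 19 + 50.34/60 = 19.839000
  hemisphere S, so the sign is −
  Longitude: split at 3 digits → 078° and 32.082′; 78 + 32.082/60 = 78.534700
  W ⇒ negate
Point 5:
  Lat: degrees = first 2 digits = 56, minutes = 1.773; 56 + 1.773/60 = 56.029550
  S ⇒ negate
  Longitude: split at 3 digits → 137° and 41.32367′; 137 + 41.32367/60 = 137.688728
  hemisphere W, so the sign is −

1. 12.59312, -178.78255
2. -82.38328, 13.85892
3. -58.24886, -21.77035
4. -19.83900, -78.53470
5. -56.02955, -137.68873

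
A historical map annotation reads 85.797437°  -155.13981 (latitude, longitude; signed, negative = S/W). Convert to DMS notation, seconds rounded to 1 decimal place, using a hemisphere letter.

Latitude: whole degrees 85; 47.84622′ → 47′ and 50.773″
Longitude is negative → W; |value| = 155.139810
λ: 0.139810 × 60 = 8.38860′ → 8′, remainder × 60 = 23.316″

85°47′50.8″ N, 155°08′23.3″ W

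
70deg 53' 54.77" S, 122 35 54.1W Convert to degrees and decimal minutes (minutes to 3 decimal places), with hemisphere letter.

Latitude: seconds/60 = 0.91283; minutes = 53 + 0.91283 = 53.91283
Lon: 35 + 54.1/60 = 35.90167′

70° 53.913′ S, 122° 35.902′ W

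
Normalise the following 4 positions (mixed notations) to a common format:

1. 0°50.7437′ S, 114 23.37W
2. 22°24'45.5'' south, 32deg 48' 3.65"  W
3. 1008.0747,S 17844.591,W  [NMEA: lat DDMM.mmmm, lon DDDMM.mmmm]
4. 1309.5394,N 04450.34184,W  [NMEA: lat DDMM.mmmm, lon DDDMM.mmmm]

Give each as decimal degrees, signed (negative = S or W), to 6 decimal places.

1. -0.845728, -114.389500
2. -22.412639, -32.801014
3. -10.134578, -178.743183
4. 13.158990, -44.839031

Point 1:
  φ: 50.7437′ = 0.845728°; total 0.8457283
  hemisphere S, so the sign is −
  Lon: 23.37′ = 0.389500°; total 114.3895000
  hemisphere W, so the sign is −
Point 2:
  Lat: 22 + 24/60 + 45.5/3600 = 22.4126389
  hemisphere S, so the sign is −
  Lon: 32 + 48/60 + 3.65/3600 = 32.8010139
  W ⇒ negate
Point 3:
  Lat: split at 2 digits → 10° and 8.0747′; 10 + 8.0747/60 = 10.1345783
  S ⇒ negate
  Lon: split at 3 digits → 178° and 44.591′; 178 + 44.591/60 = 178.7431833
  W ⇒ negate
Point 4:
  Lat: degrees = first 2 digits = 13, minutes = 9.5394; 13 + 9.5394/60 = 13.1589900
  N ⇒ keep positive
  λ: degrees = first 3 digits = 44, minutes = 50.34184; 44 + 50.34184/60 = 44.8390307
  W ⇒ negate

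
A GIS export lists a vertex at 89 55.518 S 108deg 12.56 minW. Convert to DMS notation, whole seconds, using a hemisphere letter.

φ: 55.51800′ → 55′ and 0.51800 × 60 = 31.08″
λ: 12.56000′ → 12′ and 0.56000 × 60 = 33.60″

89°55′31″ S, 108°12′34″ W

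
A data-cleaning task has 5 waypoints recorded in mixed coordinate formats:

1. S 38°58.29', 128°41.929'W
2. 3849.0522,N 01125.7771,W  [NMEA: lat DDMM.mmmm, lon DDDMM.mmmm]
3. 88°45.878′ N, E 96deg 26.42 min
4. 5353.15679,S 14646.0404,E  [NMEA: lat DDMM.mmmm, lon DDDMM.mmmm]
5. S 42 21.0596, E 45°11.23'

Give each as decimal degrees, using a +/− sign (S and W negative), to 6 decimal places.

Point 1:
  Lat: 58.29′ = 0.971500°; total 38.9715000
  S ⇒ negate
  Longitude: 128 + 41.929/60 = 128.6988167
  W → negative
Point 2:
  φ: degrees = first 2 digits = 38, minutes = 49.0522; 38 + 49.0522/60 = 38.8175367
  N ⇒ keep positive
  Lon: degrees = first 3 digits = 11, minutes = 25.7771; 11 + 25.7771/60 = 11.4296183
  W ⇒ negate
Point 3:
  Lat: 45.878′ = 0.764633°; total 88.7646333
  N → positive
  Longitude: 26.42′ = 0.440333°; total 96.4403333
  E → positive
Point 4:
  Lat: split at 2 digits → 53° and 53.15679′; 53 + 53.15679/60 = 53.8859465
  S ⇒ negate
  Lon: degrees = first 3 digits = 146, minutes = 46.0404; 146 + 46.0404/60 = 146.7673400
  E ⇒ keep positive
Point 5:
  φ: 21.0596′ = 0.350993°; total 42.3509933
  S → negative
  λ: 11.23′ = 0.187167°; total 45.1871667
  E ⇒ keep positive

1. -38.971500, -128.698817
2. 38.817537, -11.429618
3. 88.764633, 96.440333
4. -53.885947, 146.767340
5. -42.350993, 45.187167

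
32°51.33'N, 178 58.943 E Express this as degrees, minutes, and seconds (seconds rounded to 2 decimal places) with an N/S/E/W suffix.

32°51′19.80″ N, 178°58′56.58″ E

Lat: 51.33000′ → 51′ and 0.33000 × 60 = 19.8000″
λ: 58.94300′ → 58′ and 0.94300 × 60 = 56.5800″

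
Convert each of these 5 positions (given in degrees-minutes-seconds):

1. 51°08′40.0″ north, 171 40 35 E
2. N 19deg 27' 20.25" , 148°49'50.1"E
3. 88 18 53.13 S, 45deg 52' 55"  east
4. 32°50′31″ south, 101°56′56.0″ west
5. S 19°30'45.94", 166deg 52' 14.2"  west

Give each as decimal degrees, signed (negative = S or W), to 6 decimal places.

1. 51.144444, 171.676389
2. 19.455625, 148.830583
3. -88.314758, 45.881944
4. -32.841944, -101.948889
5. -19.512761, -166.870611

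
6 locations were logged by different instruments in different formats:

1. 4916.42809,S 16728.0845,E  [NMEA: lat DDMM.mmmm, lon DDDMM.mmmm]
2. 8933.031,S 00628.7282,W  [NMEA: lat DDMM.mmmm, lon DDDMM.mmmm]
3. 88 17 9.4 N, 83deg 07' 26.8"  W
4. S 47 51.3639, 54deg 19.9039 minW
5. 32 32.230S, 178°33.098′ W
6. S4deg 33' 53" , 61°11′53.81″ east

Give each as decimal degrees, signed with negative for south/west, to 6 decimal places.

1. -49.273802, 167.468075
2. -89.550517, -6.478803
3. 88.285944, -83.124111
4. -47.856065, -54.331732
5. -32.537167, -178.551633
6. -4.564722, 61.198281

Point 1:
  φ: split at 2 digits → 49° and 16.42809′; 49 + 16.42809/60 = 49.2738015
  S ⇒ negate
  λ: split at 3 digits → 167° and 28.0845′; 167 + 28.0845/60 = 167.4680750
  E ⇒ keep positive
Point 2:
  Lat: degrees = first 2 digits = 89, minutes = 33.031; 89 + 33.031/60 = 89.5505167
  S → negative
  λ: split at 3 digits → 006° and 28.7282′; 6 + 28.7282/60 = 6.4788033
  W → negative
Point 3:
  φ: 88 + 17/60 + 9.4/3600 = 88.2859444
  N → positive
  Longitude: 83 + 7/60 + 26.8/3600 = 83.1241111
  W → negative
Point 4:
  φ: 47 + 51.3639/60 = 47.8560650
  hemisphere S, so the sign is −
  Lon: 54 + 19.9039/60 = 54.3317317
  W → negative
Point 5:
  φ: 32.23′ = 0.537167°; total 32.5371667
  S ⇒ negate
  Lon: 33.098′ = 0.551633°; total 178.5516333
  W ⇒ negate
Point 6:
  Latitude: 4 + 33/60 + 53/3600 = 4.5647222
  hemisphere S, so the sign is −
  Longitude: 11′ + 53.81″ = 11.89683′; 61 + 11.89683/60 = 61.1982806
  E → positive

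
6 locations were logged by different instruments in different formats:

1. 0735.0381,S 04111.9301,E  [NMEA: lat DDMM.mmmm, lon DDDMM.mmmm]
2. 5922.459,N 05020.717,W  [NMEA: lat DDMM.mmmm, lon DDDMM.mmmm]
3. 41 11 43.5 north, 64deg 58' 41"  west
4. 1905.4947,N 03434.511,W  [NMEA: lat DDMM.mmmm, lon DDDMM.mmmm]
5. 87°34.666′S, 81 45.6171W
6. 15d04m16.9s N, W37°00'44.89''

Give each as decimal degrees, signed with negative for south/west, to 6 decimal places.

1. -7.583968, 41.198835
2. 59.374317, -50.345283
3. 41.195417, -64.978056
4. 19.091578, -34.575183
5. -87.577767, -81.760285
6. 15.071361, -37.012469

Point 1:
  φ: split at 2 digits → 07° and 35.0381′; 7 + 35.0381/60 = 7.5839683
  S → negative
  Longitude: split at 3 digits → 041° and 11.9301′; 41 + 11.9301/60 = 41.1988350
  E ⇒ keep positive
Point 2:
  Latitude: split at 2 digits → 59° and 22.459′; 59 + 22.459/60 = 59.3743167
  N → positive
  λ: split at 3 digits → 050° and 20.717′; 50 + 20.717/60 = 50.3452833
  W ⇒ negate
Point 3:
  φ: 41° + 11/60 + 43.5/3600 = 41 + 0.183333 + 0.012083 = 41.1954167
  N → positive
  λ: 58′ + 41″ = 58.68333′; 64 + 58.68333/60 = 64.9780556
  W ⇒ negate
Point 4:
  Latitude: split at 2 digits → 19° and 5.4947′; 19 + 5.4947/60 = 19.0915783
  N → positive
  Lon: split at 3 digits → 034° and 34.511′; 34 + 34.511/60 = 34.5751833
  hemisphere W, so the sign is −
Point 5:
  Lat: 34.666′ = 0.577767°; total 87.5777667
  hemisphere S, so the sign is −
  Longitude: 45.6171′ = 0.760285°; total 81.7602850
  W → negative
Point 6:
  φ: 15 + 4/60 + 16.9/3600 = 15.0713611
  N ⇒ keep positive
  λ: 37 + 0/60 + 44.89/3600 = 37.0124694
  W ⇒ negate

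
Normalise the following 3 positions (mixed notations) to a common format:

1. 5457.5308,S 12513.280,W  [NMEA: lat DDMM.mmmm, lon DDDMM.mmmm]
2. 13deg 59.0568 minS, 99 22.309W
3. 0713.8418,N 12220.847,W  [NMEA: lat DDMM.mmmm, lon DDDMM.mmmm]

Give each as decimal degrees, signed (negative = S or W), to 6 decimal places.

1. -54.958847, -125.221333
2. -13.984280, -99.371817
3. 7.230697, -122.347450

Point 1:
  Lat: degrees = first 2 digits = 54, minutes = 57.5308; 54 + 57.5308/60 = 54.9588467
  hemisphere S, so the sign is −
  λ: degrees = first 3 digits = 125, minutes = 13.28; 125 + 13.28/60 = 125.2213333
  W ⇒ negate
Point 2:
  Latitude: 13 + 59.0568/60 = 13.9842800
  S ⇒ negate
  Lon: 99 + 22.309/60 = 99.3718167
  W ⇒ negate
Point 3:
  Latitude: split at 2 digits → 07° and 13.8418′; 7 + 13.8418/60 = 7.2306967
  N ⇒ keep positive
  λ: degrees = first 3 digits = 122, minutes = 20.847; 122 + 20.847/60 = 122.3474500
  hemisphere W, so the sign is −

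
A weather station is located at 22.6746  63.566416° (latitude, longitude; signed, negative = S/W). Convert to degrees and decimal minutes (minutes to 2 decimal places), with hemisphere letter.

22° 40.48′ N, 63° 33.98′ E

φ: 22° + 0.674600 × 60 = 22° 40.4760′
Lon: fractional part 0.566416 → 33.9850 minutes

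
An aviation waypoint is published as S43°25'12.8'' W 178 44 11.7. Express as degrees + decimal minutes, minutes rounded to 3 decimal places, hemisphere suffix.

φ: 25 + 12.8/60 = 25.21333′
Lon: seconds/60 = 0.19500; minutes = 44 + 0.19500 = 44.19500

43° 25.213′ S, 178° 44.195′ W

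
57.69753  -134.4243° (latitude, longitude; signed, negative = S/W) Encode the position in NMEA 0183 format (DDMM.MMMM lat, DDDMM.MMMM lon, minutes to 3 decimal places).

5741.852,N / 13425.458,W

Lat: fractional part 0.697530 → 41.85180 minutes
Longitude is negative → W; |value| = 134.424300
Longitude: fractional part 0.424300 → 25.45800 minutes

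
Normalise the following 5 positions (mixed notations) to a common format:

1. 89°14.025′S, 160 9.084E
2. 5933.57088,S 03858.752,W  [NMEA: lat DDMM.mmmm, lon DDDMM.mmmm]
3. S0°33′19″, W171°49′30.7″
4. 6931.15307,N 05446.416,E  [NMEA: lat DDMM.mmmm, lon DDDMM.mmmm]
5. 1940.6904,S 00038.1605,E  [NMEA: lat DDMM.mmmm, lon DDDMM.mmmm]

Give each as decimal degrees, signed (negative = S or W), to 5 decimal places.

1. -89.23375, 160.15140
2. -59.55951, -38.97920
3. -0.55528, -171.82519
4. 69.51922, 54.77360
5. -19.67817, 0.63601

Point 1:
  Latitude: 89 + 14.025/60 = 89.233750
  S → negative
  Lon: 160 + 9.084/60 = 160.151400
  E ⇒ keep positive
Point 2:
  φ: split at 2 digits → 59° and 33.57088′; 59 + 33.57088/60 = 59.559515
  S → negative
  λ: degrees = first 3 digits = 38, minutes = 58.752; 38 + 58.752/60 = 38.979200
  W ⇒ negate
Point 3:
  φ: 0 + 33/60 + 19/3600 = 0.555278
  S → negative
  Lon: 171° + 49/60 + 30.7/3600 = 171 + 0.816667 + 0.008528 = 171.825194
  W → negative
Point 4:
  Latitude: split at 2 digits → 69° and 31.15307′; 69 + 31.15307/60 = 69.519218
  N → positive
  Lon: split at 3 digits → 054° and 46.416′; 54 + 46.416/60 = 54.773600
  E → positive
Point 5:
  Latitude: split at 2 digits → 19° and 40.6904′; 19 + 40.6904/60 = 19.678173
  hemisphere S, so the sign is −
  λ: split at 3 digits → 000° and 38.1605′; 0 + 38.1605/60 = 0.636008
  E → positive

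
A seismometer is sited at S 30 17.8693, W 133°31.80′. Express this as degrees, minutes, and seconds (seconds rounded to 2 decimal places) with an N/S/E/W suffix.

30°17′52.16″ S, 133°31′48.00″ W

Latitude: fractional minutes 0.86930 × 60 = 52.1580″
Lon: fractional minutes 0.80000 × 60 = 48.0000″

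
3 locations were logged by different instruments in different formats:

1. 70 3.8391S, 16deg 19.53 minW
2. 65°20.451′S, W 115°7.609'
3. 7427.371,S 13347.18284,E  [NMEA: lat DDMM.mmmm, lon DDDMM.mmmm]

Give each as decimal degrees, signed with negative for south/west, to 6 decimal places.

Point 1:
  Lat: 70 + 3.8391/60 = 70.0639850
  S → negative
  Lon: 19.53′ = 0.325500°; total 16.3255000
  hemisphere W, so the sign is −
Point 2:
  Latitude: 65 + 20.451/60 = 65.3408500
  S ⇒ negate
  Lon: 115 + 7.609/60 = 115.1268167
  hemisphere W, so the sign is −
Point 3:
  Lat: degrees = first 2 digits = 74, minutes = 27.371; 74 + 27.371/60 = 74.4561833
  hemisphere S, so the sign is −
  Longitude: split at 3 digits → 133° and 47.18284′; 133 + 47.18284/60 = 133.7863807
  E ⇒ keep positive

1. -70.063985, -16.325500
2. -65.340850, -115.126817
3. -74.456183, 133.786381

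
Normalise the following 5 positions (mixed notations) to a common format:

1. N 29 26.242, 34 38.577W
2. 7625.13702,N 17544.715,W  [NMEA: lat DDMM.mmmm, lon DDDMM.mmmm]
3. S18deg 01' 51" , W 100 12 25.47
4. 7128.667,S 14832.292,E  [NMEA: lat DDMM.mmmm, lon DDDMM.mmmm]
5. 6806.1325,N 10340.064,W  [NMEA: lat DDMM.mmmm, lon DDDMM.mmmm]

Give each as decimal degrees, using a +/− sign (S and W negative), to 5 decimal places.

1. 29.43737, -34.64295
2. 76.41895, -175.74525
3. -18.03083, -100.20708
4. -71.47778, 148.53820
5. 68.10221, -103.66773

Point 1:
  Lat: 29 + 26.242/60 = 29.437367
  N → positive
  Lon: 34 + 38.577/60 = 34.642950
  W → negative
Point 2:
  φ: split at 2 digits → 76° and 25.13702′; 76 + 25.13702/60 = 76.418950
  N → positive
  λ: degrees = first 3 digits = 175, minutes = 44.715; 175 + 44.715/60 = 175.745250
  hemisphere W, so the sign is −
Point 3:
  Latitude: 18 + 1/60 + 51/3600 = 18.030833
  S → negative
  Lon: 12′ + 25.47″ = 12.42450′; 100 + 12.42450/60 = 100.207075
  W → negative
Point 4:
  Lat: degrees = first 2 digits = 71, minutes = 28.667; 71 + 28.667/60 = 71.477783
  hemisphere S, so the sign is −
  λ: degrees = first 3 digits = 148, minutes = 32.292; 148 + 32.292/60 = 148.538200
  E → positive
Point 5:
  Lat: degrees = first 2 digits = 68, minutes = 6.1325; 68 + 6.1325/60 = 68.102208
  N → positive
  λ: degrees = first 3 digits = 103, minutes = 40.064; 103 + 40.064/60 = 103.667733
  W ⇒ negate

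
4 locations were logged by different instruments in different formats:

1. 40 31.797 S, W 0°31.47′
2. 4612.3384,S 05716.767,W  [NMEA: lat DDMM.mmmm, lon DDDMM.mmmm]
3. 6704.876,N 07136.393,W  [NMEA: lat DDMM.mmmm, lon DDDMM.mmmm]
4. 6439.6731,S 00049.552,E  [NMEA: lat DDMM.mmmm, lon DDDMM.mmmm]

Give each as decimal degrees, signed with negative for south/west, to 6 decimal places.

1. -40.529950, -0.524500
2. -46.205640, -57.279450
3. 67.081267, -71.606550
4. -64.661218, 0.825867

Point 1:
  Lat: 31.797′ = 0.529950°; total 40.5299500
  S ⇒ negate
  Lon: 0 + 31.47/60 = 0.5245000
  W ⇒ negate
Point 2:
  Latitude: split at 2 digits → 46° and 12.3384′; 46 + 12.3384/60 = 46.2056400
  S → negative
  Lon: degrees = first 3 digits = 57, minutes = 16.767; 57 + 16.767/60 = 57.2794500
  hemisphere W, so the sign is −
Point 3:
  φ: split at 2 digits → 67° and 4.876′; 67 + 4.876/60 = 67.0812667
  N → positive
  Longitude: degrees = first 3 digits = 71, minutes = 36.393; 71 + 36.393/60 = 71.6065500
  W → negative
Point 4:
  Latitude: split at 2 digits → 64° and 39.6731′; 64 + 39.6731/60 = 64.6612183
  hemisphere S, so the sign is −
  Lon: degrees = first 3 digits = 0, minutes = 49.552; 0 + 49.552/60 = 0.8258667
  E ⇒ keep positive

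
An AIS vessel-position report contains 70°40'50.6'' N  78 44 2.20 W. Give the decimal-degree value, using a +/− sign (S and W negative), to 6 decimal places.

φ: 70° + 40/60 + 50.6/3600 = 70 + 0.666667 + 0.014056 = 70.6807222
N → positive
λ: 44′ + 2.2″ = 44.03667′; 78 + 44.03667/60 = 78.7339444
hemisphere W, so the sign is −

70.680722, -78.733944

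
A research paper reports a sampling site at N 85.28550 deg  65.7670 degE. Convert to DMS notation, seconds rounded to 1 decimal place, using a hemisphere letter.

85°17′7.8″ N, 65°46′1.2″ E

φ: 0.285500° → 17.13000′; 0.13000 × 60 = 7.800″
Longitude: 0.767000° → 46.02000′; 0.02000 × 60 = 1.200″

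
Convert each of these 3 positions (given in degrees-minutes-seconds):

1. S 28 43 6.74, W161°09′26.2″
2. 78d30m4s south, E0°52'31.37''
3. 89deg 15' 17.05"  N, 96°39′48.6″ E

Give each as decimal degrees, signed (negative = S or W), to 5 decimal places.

Point 1:
  Lat: 43′ + 6.74″ = 43.11233′; 28 + 43.11233/60 = 28.718539
  S → negative
  Lon: 9′ + 26.2″ = 9.43667′; 161 + 9.43667/60 = 161.157278
  W → negative
Point 2:
  φ: 78° + 30/60 + 4/3600 = 78 + 0.500000 + 0.001111 = 78.501111
  S ⇒ negate
  Lon: 52′ + 31.37″ = 52.52283′; 0 + 52.52283/60 = 0.875381
  E ⇒ keep positive
Point 3:
  Latitude: 15′ + 17.05″ = 15.28417′; 89 + 15.28417/60 = 89.254736
  N ⇒ keep positive
  Longitude: 39′ + 48.6″ = 39.81000′; 96 + 39.81000/60 = 96.663500
  E → positive

1. -28.71854, -161.15728
2. -78.50111, 0.87538
3. 89.25474, 96.66350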